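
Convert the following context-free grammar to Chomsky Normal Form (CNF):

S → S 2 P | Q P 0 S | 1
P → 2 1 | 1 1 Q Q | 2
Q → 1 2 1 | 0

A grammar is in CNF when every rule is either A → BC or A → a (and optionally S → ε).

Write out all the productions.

T2 → 2; T0 → 0; S → 1; T1 → 1; P → 2; Q → 0; S → S X0; X0 → T2 P; S → Q X1; X1 → P X2; X2 → T0 S; P → T2 T1; P → T1 X3; X3 → T1 X4; X4 → Q Q; Q → T1 X5; X5 → T2 T1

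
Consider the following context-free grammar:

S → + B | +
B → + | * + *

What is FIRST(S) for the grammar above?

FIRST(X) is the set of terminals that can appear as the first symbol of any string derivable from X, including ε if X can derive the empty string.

We compute FIRST(S) using the standard algorithm.
FIRST(B) = {*, +}
FIRST(S) = {+}
Therefore, FIRST(S) = {+}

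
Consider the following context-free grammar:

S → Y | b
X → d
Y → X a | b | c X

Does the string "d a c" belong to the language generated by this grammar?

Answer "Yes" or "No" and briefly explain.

No - no valid derivation exists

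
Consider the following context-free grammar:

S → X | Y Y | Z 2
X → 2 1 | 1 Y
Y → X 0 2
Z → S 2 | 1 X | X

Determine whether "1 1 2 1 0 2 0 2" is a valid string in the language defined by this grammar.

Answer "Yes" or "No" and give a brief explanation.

Yes - a valid derivation exists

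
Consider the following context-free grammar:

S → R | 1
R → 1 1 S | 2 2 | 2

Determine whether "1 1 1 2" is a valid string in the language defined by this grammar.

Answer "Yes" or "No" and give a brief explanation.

No - no valid derivation exists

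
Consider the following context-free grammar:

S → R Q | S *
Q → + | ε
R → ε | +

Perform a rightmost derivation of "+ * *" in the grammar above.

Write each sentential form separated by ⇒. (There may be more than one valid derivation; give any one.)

S ⇒ S * ⇒ S * * ⇒ R Q * * ⇒ R + * * ⇒ + * *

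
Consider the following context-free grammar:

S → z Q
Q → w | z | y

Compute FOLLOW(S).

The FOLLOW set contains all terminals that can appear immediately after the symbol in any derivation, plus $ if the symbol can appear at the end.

We compute FOLLOW(S) using the standard algorithm.
FOLLOW(S) starts with {$}.
FIRST(Q) = {w, y, z}
FIRST(S) = {z}
FOLLOW(Q) = {$}
FOLLOW(S) = {$}
Therefore, FOLLOW(S) = {$}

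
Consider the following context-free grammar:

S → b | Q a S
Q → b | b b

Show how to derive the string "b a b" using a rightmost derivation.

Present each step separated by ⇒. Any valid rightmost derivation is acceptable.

S ⇒ Q a S ⇒ Q a b ⇒ b a b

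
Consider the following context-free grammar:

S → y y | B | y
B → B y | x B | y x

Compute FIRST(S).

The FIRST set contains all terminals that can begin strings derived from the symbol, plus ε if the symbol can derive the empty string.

We compute FIRST(S) using the standard algorithm.
FIRST(B) = {x, y}
FIRST(S) = {x, y}
Therefore, FIRST(S) = {x, y}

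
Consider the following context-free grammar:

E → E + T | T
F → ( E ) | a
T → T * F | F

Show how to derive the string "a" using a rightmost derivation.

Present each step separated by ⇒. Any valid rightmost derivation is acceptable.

E ⇒ T ⇒ F ⇒ a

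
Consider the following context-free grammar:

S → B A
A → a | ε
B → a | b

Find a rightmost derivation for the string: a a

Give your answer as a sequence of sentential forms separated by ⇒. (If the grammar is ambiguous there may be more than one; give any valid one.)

S ⇒ B A ⇒ B a ⇒ a a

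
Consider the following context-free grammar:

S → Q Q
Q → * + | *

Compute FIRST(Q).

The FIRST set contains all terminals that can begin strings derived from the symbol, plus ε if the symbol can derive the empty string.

We compute FIRST(Q) using the standard algorithm.
FIRST(Q) = {*}
FIRST(S) = {*}
Therefore, FIRST(Q) = {*}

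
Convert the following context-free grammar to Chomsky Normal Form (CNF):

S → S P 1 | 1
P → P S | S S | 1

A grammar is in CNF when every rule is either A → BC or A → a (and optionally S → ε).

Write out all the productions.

T1 → 1; S → 1; P → 1; S → S X0; X0 → P T1; P → P S; P → S S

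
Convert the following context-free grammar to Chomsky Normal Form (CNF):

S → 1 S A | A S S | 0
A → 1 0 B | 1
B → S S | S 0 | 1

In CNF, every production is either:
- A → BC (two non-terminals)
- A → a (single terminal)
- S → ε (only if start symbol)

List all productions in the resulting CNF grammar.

T1 → 1; S → 0; T0 → 0; A → 1; B → 1; S → T1 X0; X0 → S A; S → A X1; X1 → S S; A → T1 X2; X2 → T0 B; B → S S; B → S T0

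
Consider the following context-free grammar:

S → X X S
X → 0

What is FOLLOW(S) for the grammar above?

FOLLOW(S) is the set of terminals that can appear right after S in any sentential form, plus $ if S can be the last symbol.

We compute FOLLOW(S) using the standard algorithm.
FOLLOW(S) starts with {$}.
FIRST(S) = {0}
FIRST(X) = {0}
FOLLOW(S) = {$}
FOLLOW(X) = {0}
Therefore, FOLLOW(S) = {$}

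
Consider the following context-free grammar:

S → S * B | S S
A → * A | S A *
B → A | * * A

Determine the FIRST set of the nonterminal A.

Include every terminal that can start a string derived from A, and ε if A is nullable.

We compute FIRST(A) using the standard algorithm.
FIRST(A) = {*}
FIRST(B) = {*}
FIRST(S) = {}
Therefore, FIRST(A) = {*}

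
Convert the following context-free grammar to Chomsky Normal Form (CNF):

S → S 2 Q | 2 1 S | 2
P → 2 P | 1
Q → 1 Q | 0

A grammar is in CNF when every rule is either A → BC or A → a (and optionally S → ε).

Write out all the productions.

T2 → 2; T1 → 1; S → 2; P → 1; Q → 0; S → S X0; X0 → T2 Q; S → T2 X1; X1 → T1 S; P → T2 P; Q → T1 Q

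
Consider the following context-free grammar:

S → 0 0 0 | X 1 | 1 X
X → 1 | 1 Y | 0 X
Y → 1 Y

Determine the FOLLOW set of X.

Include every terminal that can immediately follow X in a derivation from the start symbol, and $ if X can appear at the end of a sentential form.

We compute FOLLOW(X) using the standard algorithm.
FOLLOW(S) starts with {$}.
FIRST(S) = {0, 1}
FIRST(X) = {0, 1}
FIRST(Y) = {1}
FOLLOW(S) = {$}
FOLLOW(X) = {$, 1}
FOLLOW(Y) = {$, 1}
Therefore, FOLLOW(X) = {$, 1}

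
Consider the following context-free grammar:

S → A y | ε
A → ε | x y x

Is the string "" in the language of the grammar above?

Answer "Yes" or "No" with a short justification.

Yes - a valid derivation exists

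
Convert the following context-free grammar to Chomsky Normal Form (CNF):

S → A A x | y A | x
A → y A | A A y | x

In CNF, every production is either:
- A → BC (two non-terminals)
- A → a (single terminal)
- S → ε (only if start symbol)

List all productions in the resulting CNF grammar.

TX → x; TY → y; S → x; A → x; S → A X0; X0 → A TX; S → TY A; A → TY A; A → A X1; X1 → A TY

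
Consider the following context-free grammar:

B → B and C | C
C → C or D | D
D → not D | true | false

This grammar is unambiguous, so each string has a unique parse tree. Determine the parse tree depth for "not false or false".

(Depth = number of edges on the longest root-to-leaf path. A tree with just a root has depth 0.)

5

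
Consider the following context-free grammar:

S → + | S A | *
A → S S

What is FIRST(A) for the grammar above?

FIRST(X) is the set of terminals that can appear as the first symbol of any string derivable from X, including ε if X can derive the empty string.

We compute FIRST(A) using the standard algorithm.
FIRST(A) = {*, +}
FIRST(S) = {*, +}
Therefore, FIRST(A) = {*, +}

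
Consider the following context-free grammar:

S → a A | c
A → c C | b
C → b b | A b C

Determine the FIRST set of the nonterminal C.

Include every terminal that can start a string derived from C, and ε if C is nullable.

We compute FIRST(C) using the standard algorithm.
FIRST(A) = {b, c}
FIRST(C) = {b, c}
FIRST(S) = {a, c}
Therefore, FIRST(C) = {b, c}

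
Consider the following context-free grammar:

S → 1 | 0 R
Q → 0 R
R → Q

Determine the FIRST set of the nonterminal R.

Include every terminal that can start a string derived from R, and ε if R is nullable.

We compute FIRST(R) using the standard algorithm.
FIRST(Q) = {0}
FIRST(R) = {0}
FIRST(S) = {0, 1}
Therefore, FIRST(R) = {0}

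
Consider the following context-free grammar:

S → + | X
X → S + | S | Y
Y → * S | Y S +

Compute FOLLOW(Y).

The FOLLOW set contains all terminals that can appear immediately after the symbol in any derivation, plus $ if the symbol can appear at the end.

We compute FOLLOW(Y) using the standard algorithm.
FOLLOW(S) starts with {$}.
FIRST(S) = {*, +}
FIRST(X) = {*, +}
FIRST(Y) = {*}
FOLLOW(S) = {$, *, +}
FOLLOW(X) = {$, *, +}
FOLLOW(Y) = {$, *, +}
Therefore, FOLLOW(Y) = {$, *, +}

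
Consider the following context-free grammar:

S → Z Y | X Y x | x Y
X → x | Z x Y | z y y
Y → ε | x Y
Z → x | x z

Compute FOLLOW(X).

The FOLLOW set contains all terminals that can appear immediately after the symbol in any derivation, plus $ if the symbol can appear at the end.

We compute FOLLOW(X) using the standard algorithm.
FOLLOW(S) starts with {$}.
FIRST(S) = {x, z}
FIRST(X) = {x, z}
FIRST(Y) = {x, ε}
FIRST(Z) = {x}
FOLLOW(S) = {$}
FOLLOW(X) = {x}
FOLLOW(Y) = {$, x}
FOLLOW(Z) = {$, x}
Therefore, FOLLOW(X) = {x}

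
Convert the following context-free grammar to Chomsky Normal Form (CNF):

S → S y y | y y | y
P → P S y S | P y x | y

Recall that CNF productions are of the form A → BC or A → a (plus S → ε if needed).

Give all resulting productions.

TY → y; S → y; TX → x; P → y; S → S X0; X0 → TY TY; S → TY TY; P → P X1; X1 → S X2; X2 → TY S; P → P X3; X3 → TY TX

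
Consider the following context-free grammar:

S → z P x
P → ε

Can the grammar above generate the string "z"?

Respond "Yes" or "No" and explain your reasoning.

No - no valid derivation exists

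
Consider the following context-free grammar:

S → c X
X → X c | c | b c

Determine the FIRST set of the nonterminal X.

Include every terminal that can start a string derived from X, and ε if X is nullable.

We compute FIRST(X) using the standard algorithm.
FIRST(S) = {c}
FIRST(X) = {b, c}
Therefore, FIRST(X) = {b, c}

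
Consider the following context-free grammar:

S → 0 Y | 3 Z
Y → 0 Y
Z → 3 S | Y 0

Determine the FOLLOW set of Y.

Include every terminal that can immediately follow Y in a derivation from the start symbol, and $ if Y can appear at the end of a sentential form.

We compute FOLLOW(Y) using the standard algorithm.
FOLLOW(S) starts with {$}.
FIRST(S) = {0, 3}
FIRST(Y) = {0}
FIRST(Z) = {0, 3}
FOLLOW(S) = {$}
FOLLOW(Y) = {$, 0}
FOLLOW(Z) = {$}
Therefore, FOLLOW(Y) = {$, 0}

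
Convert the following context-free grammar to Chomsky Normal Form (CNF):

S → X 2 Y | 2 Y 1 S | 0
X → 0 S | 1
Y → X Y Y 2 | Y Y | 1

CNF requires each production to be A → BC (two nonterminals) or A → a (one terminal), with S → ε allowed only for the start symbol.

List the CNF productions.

T2 → 2; T1 → 1; S → 0; T0 → 0; X → 1; Y → 1; S → X X0; X0 → T2 Y; S → T2 X1; X1 → Y X2; X2 → T1 S; X → T0 S; Y → X X3; X3 → Y X4; X4 → Y T2; Y → Y Y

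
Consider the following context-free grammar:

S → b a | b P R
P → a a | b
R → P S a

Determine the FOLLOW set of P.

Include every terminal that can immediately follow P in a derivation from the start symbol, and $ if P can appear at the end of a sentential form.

We compute FOLLOW(P) using the standard algorithm.
FOLLOW(S) starts with {$}.
FIRST(P) = {a, b}
FIRST(R) = {a, b}
FIRST(S) = {b}
FOLLOW(P) = {a, b}
FOLLOW(R) = {$, a}
FOLLOW(S) = {$, a}
Therefore, FOLLOW(P) = {a, b}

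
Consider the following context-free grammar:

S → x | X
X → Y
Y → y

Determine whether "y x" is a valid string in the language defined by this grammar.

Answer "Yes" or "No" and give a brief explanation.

No - no valid derivation exists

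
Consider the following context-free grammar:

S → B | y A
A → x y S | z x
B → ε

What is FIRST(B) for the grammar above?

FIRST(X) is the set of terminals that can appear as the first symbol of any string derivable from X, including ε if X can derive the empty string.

We compute FIRST(B) using the standard algorithm.
FIRST(A) = {x, z}
FIRST(B) = {ε}
FIRST(S) = {y, ε}
Therefore, FIRST(B) = {ε}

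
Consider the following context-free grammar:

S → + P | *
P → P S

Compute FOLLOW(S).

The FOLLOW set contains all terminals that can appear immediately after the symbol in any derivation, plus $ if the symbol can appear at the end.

We compute FOLLOW(S) using the standard algorithm.
FOLLOW(S) starts with {$}.
FIRST(P) = {}
FIRST(S) = {*, +}
FOLLOW(P) = {$, *, +}
FOLLOW(S) = {$, *, +}
Therefore, FOLLOW(S) = {$, *, +}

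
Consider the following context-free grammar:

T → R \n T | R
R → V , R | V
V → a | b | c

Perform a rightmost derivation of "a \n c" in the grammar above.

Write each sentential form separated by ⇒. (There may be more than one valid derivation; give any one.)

T ⇒ R \n T ⇒ R \n R ⇒ R \n V ⇒ R \n c ⇒ V \n c ⇒ a \n c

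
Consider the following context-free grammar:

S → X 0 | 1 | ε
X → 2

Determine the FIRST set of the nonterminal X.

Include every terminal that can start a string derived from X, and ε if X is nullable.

We compute FIRST(X) using the standard algorithm.
FIRST(S) = {1, 2, ε}
FIRST(X) = {2}
Therefore, FIRST(X) = {2}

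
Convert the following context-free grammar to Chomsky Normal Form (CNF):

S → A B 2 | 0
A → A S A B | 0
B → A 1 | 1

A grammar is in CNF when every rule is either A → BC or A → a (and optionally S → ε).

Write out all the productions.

T2 → 2; S → 0; A → 0; T1 → 1; B → 1; S → A X0; X0 → B T2; A → A X1; X1 → S X2; X2 → A B; B → A T1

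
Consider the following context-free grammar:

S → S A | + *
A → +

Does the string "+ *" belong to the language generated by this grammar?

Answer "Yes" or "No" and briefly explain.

Yes - a valid derivation exists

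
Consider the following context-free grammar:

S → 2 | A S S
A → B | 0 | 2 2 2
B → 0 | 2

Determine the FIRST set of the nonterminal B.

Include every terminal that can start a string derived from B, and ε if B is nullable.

We compute FIRST(B) using the standard algorithm.
FIRST(A) = {0, 2}
FIRST(B) = {0, 2}
FIRST(S) = {0, 2}
Therefore, FIRST(B) = {0, 2}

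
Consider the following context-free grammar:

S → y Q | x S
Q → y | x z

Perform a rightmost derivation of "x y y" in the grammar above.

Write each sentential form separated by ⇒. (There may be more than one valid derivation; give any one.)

S ⇒ x S ⇒ x y Q ⇒ x y y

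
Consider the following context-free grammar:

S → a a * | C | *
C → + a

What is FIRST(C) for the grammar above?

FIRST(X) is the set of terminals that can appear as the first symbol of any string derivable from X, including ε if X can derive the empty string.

We compute FIRST(C) using the standard algorithm.
FIRST(C) = {+}
FIRST(S) = {*, +, a}
Therefore, FIRST(C) = {+}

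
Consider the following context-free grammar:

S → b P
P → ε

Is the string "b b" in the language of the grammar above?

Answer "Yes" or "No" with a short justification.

No - no valid derivation exists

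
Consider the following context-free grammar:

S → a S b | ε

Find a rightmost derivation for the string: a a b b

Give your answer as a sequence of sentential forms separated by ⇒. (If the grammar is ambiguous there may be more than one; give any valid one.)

S ⇒ a S b ⇒ a a S b b ⇒ a a b b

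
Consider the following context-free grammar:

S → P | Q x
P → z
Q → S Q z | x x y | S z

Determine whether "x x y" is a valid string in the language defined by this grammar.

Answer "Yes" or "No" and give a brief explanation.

No - no valid derivation exists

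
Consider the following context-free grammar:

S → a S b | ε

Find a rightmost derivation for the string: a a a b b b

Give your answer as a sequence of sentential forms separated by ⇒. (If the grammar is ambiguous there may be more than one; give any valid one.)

S ⇒ a S b ⇒ a a S b b ⇒ a a a S b b b ⇒ a a a b b b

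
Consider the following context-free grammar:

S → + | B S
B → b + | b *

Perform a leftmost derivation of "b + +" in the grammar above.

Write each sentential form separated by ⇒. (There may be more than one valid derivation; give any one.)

S ⇒ B S ⇒ b + S ⇒ b + +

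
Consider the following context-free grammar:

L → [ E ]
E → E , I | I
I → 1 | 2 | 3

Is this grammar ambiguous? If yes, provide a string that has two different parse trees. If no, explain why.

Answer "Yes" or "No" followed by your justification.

No - the grammar is unambiguous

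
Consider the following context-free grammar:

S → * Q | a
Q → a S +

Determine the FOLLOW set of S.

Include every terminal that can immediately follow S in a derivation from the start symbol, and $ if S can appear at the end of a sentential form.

We compute FOLLOW(S) using the standard algorithm.
FOLLOW(S) starts with {$}.
FIRST(Q) = {a}
FIRST(S) = {*, a}
FOLLOW(Q) = {$, +}
FOLLOW(S) = {$, +}
Therefore, FOLLOW(S) = {$, +}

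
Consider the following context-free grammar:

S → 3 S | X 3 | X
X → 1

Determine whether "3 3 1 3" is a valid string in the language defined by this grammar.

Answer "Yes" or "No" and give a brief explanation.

Yes - a valid derivation exists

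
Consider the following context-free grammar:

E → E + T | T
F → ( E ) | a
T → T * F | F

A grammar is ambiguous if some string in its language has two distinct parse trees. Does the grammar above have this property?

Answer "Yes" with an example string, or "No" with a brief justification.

No - the grammar is unambiguous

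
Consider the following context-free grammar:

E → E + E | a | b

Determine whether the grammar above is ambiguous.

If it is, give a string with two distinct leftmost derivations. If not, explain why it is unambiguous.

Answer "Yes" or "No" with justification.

Yes - the string 'a + b + a + b' has two distinct leftmost derivations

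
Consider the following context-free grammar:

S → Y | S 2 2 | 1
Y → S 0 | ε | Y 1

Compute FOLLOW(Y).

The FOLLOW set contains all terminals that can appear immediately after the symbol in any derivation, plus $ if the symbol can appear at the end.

We compute FOLLOW(Y) using the standard algorithm.
FOLLOW(S) starts with {$}.
FIRST(S) = {0, 1, 2, ε}
FIRST(Y) = {0, 1, 2, ε}
FOLLOW(S) = {$, 0, 2}
FOLLOW(Y) = {$, 0, 1, 2}
Therefore, FOLLOW(Y) = {$, 0, 1, 2}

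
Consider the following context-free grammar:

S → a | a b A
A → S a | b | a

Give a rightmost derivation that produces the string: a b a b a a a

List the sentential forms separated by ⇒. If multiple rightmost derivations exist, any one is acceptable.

S ⇒ a b A ⇒ a b S a ⇒ a b a b A a ⇒ a b a b S a a ⇒ a b a b a a a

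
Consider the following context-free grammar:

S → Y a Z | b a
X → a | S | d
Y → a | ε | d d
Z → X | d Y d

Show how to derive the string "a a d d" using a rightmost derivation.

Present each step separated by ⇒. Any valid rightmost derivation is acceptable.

S ⇒ Y a Z ⇒ Y a d Y d ⇒ Y a d d ⇒ a a d d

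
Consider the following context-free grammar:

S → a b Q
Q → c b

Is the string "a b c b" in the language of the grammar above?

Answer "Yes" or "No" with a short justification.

Yes - a valid derivation exists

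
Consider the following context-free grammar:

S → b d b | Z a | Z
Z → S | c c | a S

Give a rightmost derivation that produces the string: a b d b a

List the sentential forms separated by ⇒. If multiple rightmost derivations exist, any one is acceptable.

S ⇒ Z a ⇒ a S a ⇒ a b d b a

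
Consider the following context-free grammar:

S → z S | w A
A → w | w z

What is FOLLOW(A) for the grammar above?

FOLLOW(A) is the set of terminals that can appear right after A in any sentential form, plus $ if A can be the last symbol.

We compute FOLLOW(A) using the standard algorithm.
FOLLOW(S) starts with {$}.
FIRST(A) = {w}
FIRST(S) = {w, z}
FOLLOW(A) = {$}
FOLLOW(S) = {$}
Therefore, FOLLOW(A) = {$}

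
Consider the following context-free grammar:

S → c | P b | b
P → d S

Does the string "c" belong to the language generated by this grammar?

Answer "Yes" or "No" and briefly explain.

Yes - a valid derivation exists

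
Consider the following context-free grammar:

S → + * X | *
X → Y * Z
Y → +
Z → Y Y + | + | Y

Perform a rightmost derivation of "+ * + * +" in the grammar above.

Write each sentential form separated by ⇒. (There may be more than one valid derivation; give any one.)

S ⇒ + * X ⇒ + * Y * Z ⇒ + * Y * + ⇒ + * + * +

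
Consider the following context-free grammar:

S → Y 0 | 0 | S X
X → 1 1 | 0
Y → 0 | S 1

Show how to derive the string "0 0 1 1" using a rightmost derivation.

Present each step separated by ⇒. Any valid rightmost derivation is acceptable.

S ⇒ S X ⇒ S 1 1 ⇒ Y 0 1 1 ⇒ 0 0 1 1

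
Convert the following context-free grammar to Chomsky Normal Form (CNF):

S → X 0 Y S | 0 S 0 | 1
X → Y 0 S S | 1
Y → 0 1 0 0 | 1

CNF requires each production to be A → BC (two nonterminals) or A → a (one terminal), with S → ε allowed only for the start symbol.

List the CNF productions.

T0 → 0; S → 1; X → 1; T1 → 1; Y → 1; S → X X0; X0 → T0 X1; X1 → Y S; S → T0 X2; X2 → S T0; X → Y X3; X3 → T0 X4; X4 → S S; Y → T0 X5; X5 → T1 X6; X6 → T0 T0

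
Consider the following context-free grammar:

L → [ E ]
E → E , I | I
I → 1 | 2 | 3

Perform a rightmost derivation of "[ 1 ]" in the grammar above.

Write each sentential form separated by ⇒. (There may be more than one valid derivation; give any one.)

L ⇒ [ E ] ⇒ [ I ] ⇒ [ 1 ]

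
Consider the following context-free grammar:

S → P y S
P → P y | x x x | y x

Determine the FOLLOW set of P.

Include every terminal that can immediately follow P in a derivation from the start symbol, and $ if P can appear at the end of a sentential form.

We compute FOLLOW(P) using the standard algorithm.
FOLLOW(S) starts with {$}.
FIRST(P) = {x, y}
FIRST(S) = {x, y}
FOLLOW(P) = {y}
FOLLOW(S) = {$}
Therefore, FOLLOW(P) = {y}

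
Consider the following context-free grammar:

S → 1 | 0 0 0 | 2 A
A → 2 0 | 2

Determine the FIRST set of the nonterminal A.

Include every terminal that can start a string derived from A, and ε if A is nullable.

We compute FIRST(A) using the standard algorithm.
FIRST(A) = {2}
FIRST(S) = {0, 1, 2}
Therefore, FIRST(A) = {2}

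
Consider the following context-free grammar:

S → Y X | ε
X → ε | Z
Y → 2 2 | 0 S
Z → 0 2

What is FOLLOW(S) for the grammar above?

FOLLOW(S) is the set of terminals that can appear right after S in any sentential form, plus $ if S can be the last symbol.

We compute FOLLOW(S) using the standard algorithm.
FOLLOW(S) starts with {$}.
FIRST(S) = {0, 2, ε}
FIRST(X) = {0, ε}
FIRST(Y) = {0, 2}
FIRST(Z) = {0}
FOLLOW(S) = {$, 0}
FOLLOW(X) = {$, 0}
FOLLOW(Y) = {$, 0}
FOLLOW(Z) = {$, 0}
Therefore, FOLLOW(S) = {$, 0}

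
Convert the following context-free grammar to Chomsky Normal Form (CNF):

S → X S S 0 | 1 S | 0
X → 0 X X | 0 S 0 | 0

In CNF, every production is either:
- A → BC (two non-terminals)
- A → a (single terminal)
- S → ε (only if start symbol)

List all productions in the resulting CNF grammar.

T0 → 0; T1 → 1; S → 0; X → 0; S → X X0; X0 → S X1; X1 → S T0; S → T1 S; X → T0 X2; X2 → X X; X → T0 X3; X3 → S T0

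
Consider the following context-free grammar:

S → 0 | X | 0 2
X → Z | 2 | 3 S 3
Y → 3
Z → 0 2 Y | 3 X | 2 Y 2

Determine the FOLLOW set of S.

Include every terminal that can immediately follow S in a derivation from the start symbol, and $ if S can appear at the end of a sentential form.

We compute FOLLOW(S) using the standard algorithm.
FOLLOW(S) starts with {$}.
FIRST(S) = {0, 2, 3}
FIRST(X) = {0, 2, 3}
FIRST(Y) = {3}
FIRST(Z) = {0, 2, 3}
FOLLOW(S) = {$, 3}
FOLLOW(X) = {$, 3}
FOLLOW(Y) = {$, 2, 3}
FOLLOW(Z) = {$, 3}
Therefore, FOLLOW(S) = {$, 3}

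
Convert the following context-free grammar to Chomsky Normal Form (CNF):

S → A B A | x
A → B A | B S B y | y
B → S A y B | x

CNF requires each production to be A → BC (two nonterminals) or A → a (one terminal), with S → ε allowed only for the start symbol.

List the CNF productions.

S → x; TY → y; A → y; B → x; S → A X0; X0 → B A; A → B A; A → B X1; X1 → S X2; X2 → B TY; B → S X3; X3 → A X4; X4 → TY B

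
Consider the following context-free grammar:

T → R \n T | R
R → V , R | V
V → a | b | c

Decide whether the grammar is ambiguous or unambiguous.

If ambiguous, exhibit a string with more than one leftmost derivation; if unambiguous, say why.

Unambiguous - every string in the language has a unique leftmost derivation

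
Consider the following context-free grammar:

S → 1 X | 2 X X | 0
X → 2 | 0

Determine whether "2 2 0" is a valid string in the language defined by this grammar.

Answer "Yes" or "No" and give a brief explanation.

Yes - a valid derivation exists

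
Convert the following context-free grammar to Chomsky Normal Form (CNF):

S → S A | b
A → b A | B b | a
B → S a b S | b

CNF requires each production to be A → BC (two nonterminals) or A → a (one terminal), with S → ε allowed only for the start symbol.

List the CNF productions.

S → b; TB → b; A → a; TA → a; B → b; S → S A; A → TB A; A → B TB; B → S X0; X0 → TA X1; X1 → TB S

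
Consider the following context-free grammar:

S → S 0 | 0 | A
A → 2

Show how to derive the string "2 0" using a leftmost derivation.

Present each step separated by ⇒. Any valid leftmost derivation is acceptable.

S ⇒ S 0 ⇒ A 0 ⇒ 2 0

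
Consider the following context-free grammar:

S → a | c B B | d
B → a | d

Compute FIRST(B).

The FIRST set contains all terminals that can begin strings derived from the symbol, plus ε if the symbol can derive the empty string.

We compute FIRST(B) using the standard algorithm.
FIRST(B) = {a, d}
FIRST(S) = {a, c, d}
Therefore, FIRST(B) = {a, d}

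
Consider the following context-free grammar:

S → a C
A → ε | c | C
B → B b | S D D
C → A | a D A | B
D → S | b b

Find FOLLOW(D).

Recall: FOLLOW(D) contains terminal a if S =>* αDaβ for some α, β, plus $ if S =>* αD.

We compute FOLLOW(D) using the standard algorithm.
FOLLOW(S) starts with {$}.
FIRST(A) = {a, c, ε}
FIRST(B) = {a}
FIRST(C) = {a, c, ε}
FIRST(D) = {a, b}
FIRST(S) = {a}
FOLLOW(A) = {$, a, b, c}
FOLLOW(B) = {$, a, b, c}
FOLLOW(C) = {$, a, b, c}
FOLLOW(D) = {$, a, b, c}
FOLLOW(S) = {$, a, b, c}
Therefore, FOLLOW(D) = {$, a, b, c}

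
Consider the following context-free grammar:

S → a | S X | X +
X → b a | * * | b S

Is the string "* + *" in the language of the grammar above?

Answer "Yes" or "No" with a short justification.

No - no valid derivation exists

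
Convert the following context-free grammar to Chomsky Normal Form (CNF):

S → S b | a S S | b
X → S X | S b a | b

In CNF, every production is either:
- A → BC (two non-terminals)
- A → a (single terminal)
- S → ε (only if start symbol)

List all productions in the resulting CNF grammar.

TB → b; TA → a; S → b; X → b; S → S TB; S → TA X0; X0 → S S; X → S X; X → S X1; X1 → TB TA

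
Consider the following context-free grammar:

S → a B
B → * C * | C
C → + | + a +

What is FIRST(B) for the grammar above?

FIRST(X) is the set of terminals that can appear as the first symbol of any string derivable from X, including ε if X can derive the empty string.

We compute FIRST(B) using the standard algorithm.
FIRST(B) = {*, +}
FIRST(C) = {+}
FIRST(S) = {a}
Therefore, FIRST(B) = {*, +}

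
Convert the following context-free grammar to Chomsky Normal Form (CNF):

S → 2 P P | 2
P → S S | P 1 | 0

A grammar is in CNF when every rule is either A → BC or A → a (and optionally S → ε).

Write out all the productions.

T2 → 2; S → 2; T1 → 1; P → 0; S → T2 X0; X0 → P P; P → S S; P → P T1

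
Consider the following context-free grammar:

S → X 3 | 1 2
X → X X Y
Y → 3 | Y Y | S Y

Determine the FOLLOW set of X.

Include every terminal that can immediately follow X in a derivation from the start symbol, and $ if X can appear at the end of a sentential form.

We compute FOLLOW(X) using the standard algorithm.
FOLLOW(S) starts with {$}.
FIRST(S) = {1}
FIRST(X) = {}
FIRST(Y) = {1, 3}
FOLLOW(S) = {$, 1, 3}
FOLLOW(X) = {1, 3}
FOLLOW(Y) = {1, 3}
Therefore, FOLLOW(X) = {1, 3}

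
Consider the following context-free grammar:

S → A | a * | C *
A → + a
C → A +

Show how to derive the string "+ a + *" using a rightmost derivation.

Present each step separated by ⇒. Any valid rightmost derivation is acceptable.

S ⇒ C * ⇒ A + * ⇒ + a + *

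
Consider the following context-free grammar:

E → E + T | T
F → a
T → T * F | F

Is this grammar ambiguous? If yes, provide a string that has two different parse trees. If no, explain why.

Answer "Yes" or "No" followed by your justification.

No - the grammar is unambiguous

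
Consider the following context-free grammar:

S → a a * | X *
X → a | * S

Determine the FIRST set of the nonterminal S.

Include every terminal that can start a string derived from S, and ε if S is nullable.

We compute FIRST(S) using the standard algorithm.
FIRST(S) = {*, a}
FIRST(X) = {*, a}
Therefore, FIRST(S) = {*, a}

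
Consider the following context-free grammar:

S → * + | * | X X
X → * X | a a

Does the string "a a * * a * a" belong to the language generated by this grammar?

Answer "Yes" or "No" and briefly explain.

No - no valid derivation exists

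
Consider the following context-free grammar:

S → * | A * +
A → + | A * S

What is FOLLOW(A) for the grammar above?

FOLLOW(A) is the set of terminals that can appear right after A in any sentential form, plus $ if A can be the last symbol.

We compute FOLLOW(A) using the standard algorithm.
FOLLOW(S) starts with {$}.
FIRST(A) = {+}
FIRST(S) = {*, +}
FOLLOW(A) = {*}
FOLLOW(S) = {$, *}
Therefore, FOLLOW(A) = {*}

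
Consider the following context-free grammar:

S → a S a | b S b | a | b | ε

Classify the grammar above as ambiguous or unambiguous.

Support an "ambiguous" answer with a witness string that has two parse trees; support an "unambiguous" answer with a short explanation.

Unambiguous - every string in the language has a unique parse tree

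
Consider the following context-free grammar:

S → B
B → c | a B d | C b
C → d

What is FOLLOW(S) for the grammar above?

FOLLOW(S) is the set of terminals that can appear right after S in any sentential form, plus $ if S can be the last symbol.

We compute FOLLOW(S) using the standard algorithm.
FOLLOW(S) starts with {$}.
FIRST(B) = {a, c, d}
FIRST(C) = {d}
FIRST(S) = {a, c, d}
FOLLOW(B) = {$, d}
FOLLOW(C) = {b}
FOLLOW(S) = {$}
Therefore, FOLLOW(S) = {$}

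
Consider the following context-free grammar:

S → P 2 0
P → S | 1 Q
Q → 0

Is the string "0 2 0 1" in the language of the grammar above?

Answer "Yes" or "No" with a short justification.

No - no valid derivation exists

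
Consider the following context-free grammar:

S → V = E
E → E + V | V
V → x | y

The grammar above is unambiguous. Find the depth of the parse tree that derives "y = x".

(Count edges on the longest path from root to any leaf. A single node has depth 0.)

3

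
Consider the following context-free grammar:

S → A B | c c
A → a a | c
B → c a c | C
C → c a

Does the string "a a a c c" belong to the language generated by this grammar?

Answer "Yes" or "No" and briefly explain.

No - no valid derivation exists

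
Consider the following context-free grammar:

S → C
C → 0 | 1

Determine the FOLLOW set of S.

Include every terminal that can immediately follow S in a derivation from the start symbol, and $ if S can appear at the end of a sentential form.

We compute FOLLOW(S) using the standard algorithm.
FOLLOW(S) starts with {$}.
FIRST(C) = {0, 1}
FIRST(S) = {0, 1}
FOLLOW(C) = {$}
FOLLOW(S) = {$}
Therefore, FOLLOW(S) = {$}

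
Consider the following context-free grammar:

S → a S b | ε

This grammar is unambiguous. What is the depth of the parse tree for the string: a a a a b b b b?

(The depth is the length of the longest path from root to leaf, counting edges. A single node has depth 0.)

5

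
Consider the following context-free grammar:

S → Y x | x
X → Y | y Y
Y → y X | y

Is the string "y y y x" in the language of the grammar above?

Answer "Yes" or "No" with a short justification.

Yes - a valid derivation exists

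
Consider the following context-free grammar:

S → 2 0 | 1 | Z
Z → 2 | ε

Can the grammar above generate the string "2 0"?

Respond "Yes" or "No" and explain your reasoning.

Yes - a valid derivation exists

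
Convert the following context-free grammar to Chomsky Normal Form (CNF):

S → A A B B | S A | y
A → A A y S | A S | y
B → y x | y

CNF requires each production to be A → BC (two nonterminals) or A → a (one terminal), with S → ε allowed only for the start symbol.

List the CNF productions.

S → y; TY → y; A → y; TX → x; B → y; S → A X0; X0 → A X1; X1 → B B; S → S A; A → A X2; X2 → A X3; X3 → TY S; A → A S; B → TY TX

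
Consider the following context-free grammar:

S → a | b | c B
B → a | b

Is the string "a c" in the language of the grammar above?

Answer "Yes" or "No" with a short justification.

No - no valid derivation exists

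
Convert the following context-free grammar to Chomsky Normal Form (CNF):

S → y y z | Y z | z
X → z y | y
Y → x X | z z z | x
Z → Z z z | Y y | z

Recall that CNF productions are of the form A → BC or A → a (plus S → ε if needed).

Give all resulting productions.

TY → y; TZ → z; S → z; X → y; TX → x; Y → x; Z → z; S → TY X0; X0 → TY TZ; S → Y TZ; X → TZ TY; Y → TX X; Y → TZ X1; X1 → TZ TZ; Z → Z X2; X2 → TZ TZ; Z → Y TY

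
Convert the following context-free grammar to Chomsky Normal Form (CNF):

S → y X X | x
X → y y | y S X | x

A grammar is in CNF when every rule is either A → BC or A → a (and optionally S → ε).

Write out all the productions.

TY → y; S → x; X → x; S → TY X0; X0 → X X; X → TY TY; X → TY X1; X1 → S X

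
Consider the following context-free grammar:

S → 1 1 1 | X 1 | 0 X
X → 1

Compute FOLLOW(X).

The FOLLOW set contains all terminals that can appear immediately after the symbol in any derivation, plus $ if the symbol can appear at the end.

We compute FOLLOW(X) using the standard algorithm.
FOLLOW(S) starts with {$}.
FIRST(S) = {0, 1}
FIRST(X) = {1}
FOLLOW(S) = {$}
FOLLOW(X) = {$, 1}
Therefore, FOLLOW(X) = {$, 1}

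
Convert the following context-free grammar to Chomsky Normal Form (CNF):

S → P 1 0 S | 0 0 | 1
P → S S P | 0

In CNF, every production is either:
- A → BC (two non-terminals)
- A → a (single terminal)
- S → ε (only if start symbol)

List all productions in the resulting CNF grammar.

T1 → 1; T0 → 0; S → 1; P → 0; S → P X0; X0 → T1 X1; X1 → T0 S; S → T0 T0; P → S X2; X2 → S P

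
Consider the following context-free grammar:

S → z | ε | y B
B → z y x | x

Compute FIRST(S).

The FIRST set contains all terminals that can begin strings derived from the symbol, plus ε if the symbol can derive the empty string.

We compute FIRST(S) using the standard algorithm.
FIRST(B) = {x, z}
FIRST(S) = {y, z, ε}
Therefore, FIRST(S) = {y, z, ε}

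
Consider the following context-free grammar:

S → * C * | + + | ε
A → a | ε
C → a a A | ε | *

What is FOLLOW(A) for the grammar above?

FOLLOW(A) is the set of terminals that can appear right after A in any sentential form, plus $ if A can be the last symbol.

We compute FOLLOW(A) using the standard algorithm.
FOLLOW(S) starts with {$}.
FIRST(A) = {a, ε}
FIRST(C) = {*, a, ε}
FIRST(S) = {*, +, ε}
FOLLOW(A) = {*}
FOLLOW(C) = {*}
FOLLOW(S) = {$}
Therefore, FOLLOW(A) = {*}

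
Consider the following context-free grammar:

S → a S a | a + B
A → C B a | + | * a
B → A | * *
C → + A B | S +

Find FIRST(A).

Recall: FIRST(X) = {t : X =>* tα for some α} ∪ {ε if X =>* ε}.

We compute FIRST(A) using the standard algorithm.
FIRST(A) = {*, +, a}
FIRST(B) = {*, +, a}
FIRST(C) = {+, a}
FIRST(S) = {a}
Therefore, FIRST(A) = {*, +, a}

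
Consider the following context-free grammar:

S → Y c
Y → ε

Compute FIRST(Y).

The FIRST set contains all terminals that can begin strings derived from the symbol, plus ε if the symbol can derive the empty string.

We compute FIRST(Y) using the standard algorithm.
FIRST(S) = {c}
FIRST(Y) = {ε}
Therefore, FIRST(Y) = {ε}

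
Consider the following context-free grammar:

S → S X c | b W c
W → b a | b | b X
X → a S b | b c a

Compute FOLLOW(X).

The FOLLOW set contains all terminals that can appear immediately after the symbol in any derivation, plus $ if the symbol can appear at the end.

We compute FOLLOW(X) using the standard algorithm.
FOLLOW(S) starts with {$}.
FIRST(S) = {b}
FIRST(W) = {b}
FIRST(X) = {a, b}
FOLLOW(S) = {$, a, b}
FOLLOW(W) = {c}
FOLLOW(X) = {c}
Therefore, FOLLOW(X) = {c}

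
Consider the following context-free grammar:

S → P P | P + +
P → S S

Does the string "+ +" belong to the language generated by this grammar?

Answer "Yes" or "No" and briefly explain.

No - no valid derivation exists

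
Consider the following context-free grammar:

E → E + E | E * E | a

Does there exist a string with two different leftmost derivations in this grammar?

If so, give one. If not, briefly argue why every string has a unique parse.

Yes - the string 'a + a + a + a' has two distinct leftmost derivations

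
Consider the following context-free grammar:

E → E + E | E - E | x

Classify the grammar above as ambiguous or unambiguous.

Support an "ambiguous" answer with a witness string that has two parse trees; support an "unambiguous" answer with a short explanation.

Ambiguous - the string 'x - x - x + x' has two distinct parse trees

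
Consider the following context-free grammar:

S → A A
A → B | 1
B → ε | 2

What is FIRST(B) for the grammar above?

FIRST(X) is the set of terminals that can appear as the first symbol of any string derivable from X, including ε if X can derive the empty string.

We compute FIRST(B) using the standard algorithm.
FIRST(A) = {1, 2, ε}
FIRST(B) = {2, ε}
FIRST(S) = {1, 2, ε}
Therefore, FIRST(B) = {2, ε}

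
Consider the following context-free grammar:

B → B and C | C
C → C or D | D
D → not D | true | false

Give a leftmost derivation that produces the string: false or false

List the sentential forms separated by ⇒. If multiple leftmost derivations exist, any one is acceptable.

B ⇒ C ⇒ C or D ⇒ D or D ⇒ false or D ⇒ false or false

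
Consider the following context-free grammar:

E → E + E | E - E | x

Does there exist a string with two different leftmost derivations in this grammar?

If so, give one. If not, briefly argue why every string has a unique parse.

Yes - the string 'x + x - x + x + x' has two distinct leftmost derivations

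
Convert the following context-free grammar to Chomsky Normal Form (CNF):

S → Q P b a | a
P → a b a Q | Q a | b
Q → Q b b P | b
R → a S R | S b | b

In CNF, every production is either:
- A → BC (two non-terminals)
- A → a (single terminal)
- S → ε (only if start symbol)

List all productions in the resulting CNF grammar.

TB → b; TA → a; S → a; P → b; Q → b; R → b; S → Q X0; X0 → P X1; X1 → TB TA; P → TA X2; X2 → TB X3; X3 → TA Q; P → Q TA; Q → Q X4; X4 → TB X5; X5 → TB P; R → TA X6; X6 → S R; R → S TB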